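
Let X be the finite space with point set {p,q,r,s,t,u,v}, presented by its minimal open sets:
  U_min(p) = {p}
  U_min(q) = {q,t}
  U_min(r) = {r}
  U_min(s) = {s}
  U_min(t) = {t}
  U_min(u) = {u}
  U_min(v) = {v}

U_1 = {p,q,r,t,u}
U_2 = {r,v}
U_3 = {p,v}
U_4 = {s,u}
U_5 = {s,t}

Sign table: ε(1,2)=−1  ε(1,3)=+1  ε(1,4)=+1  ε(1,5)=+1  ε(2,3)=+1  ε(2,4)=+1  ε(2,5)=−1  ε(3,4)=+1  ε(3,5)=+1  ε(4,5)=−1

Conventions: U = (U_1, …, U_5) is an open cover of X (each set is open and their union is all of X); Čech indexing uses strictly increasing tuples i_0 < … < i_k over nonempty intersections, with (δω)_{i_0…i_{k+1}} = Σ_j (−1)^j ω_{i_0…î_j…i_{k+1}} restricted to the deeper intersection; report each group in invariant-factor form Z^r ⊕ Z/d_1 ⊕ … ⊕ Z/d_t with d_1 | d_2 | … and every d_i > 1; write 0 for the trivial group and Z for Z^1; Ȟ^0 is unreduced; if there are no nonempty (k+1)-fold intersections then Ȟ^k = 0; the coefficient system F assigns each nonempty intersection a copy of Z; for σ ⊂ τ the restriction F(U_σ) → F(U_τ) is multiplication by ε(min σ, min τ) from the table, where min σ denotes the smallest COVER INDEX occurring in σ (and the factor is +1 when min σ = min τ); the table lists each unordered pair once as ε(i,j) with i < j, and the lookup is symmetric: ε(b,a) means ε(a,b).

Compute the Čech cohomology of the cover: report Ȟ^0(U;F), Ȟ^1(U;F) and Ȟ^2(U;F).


nonempty intersections:
  U12={r} U13={p} U14={u} U15={t} U23={v} U45={s}
C dims 5,6; δ0: rk 5, SNF 1^4·2
Ȟ^0: (5−5)−0=0 ⇒ 0
Ȟ^1: (6−0)−5=1 plus torsion [2] ⇒ Z ⊕ Z/2
Ȟ^2: (0−0)−0=0 ⇒ 0

Ȟ^0(U;F) ≅ 0,  Ȟ^1(U;F) ≅ Z ⊕ Z/2,  Ȟ^2(U;F) ≅ 0


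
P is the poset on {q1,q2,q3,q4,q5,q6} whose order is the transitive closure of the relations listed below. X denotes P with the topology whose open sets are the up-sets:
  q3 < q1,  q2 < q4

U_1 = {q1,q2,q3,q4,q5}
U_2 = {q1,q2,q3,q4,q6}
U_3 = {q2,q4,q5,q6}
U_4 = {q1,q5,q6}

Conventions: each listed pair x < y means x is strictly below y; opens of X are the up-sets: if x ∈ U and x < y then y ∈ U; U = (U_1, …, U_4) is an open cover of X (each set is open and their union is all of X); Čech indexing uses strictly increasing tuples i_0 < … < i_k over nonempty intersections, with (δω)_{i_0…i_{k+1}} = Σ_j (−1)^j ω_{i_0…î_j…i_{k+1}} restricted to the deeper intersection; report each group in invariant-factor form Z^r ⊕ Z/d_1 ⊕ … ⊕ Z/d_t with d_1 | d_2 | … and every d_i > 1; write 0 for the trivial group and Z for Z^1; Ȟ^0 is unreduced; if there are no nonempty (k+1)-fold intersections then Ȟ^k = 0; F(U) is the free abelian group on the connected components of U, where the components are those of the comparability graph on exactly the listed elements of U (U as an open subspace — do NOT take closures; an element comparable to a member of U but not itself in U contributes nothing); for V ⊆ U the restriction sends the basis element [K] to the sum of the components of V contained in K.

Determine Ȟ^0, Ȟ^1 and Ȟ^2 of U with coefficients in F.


nonempty intersections:
  U12={q1,q2,q3,q4} U13={q2,q4,q5} U14={q1,q5} U23={q2,q4,q6} U24={q1,q6} U34={q5,q6}
  U123={q2,q4} U124={q1} U134={q5} U234={q6}
components per intersection:
  U1: {q1,q3} {q2,q4} {q5}
  U2: {q1,q3} {q2,q4} {q6}
  U3: {q2,q4} {q5} {q6}
  U4: {q1} {q5} {q6}
  U12: {q1,q3} {q2,q4}
  U13: {q2,q4} {q5}
  U14: {q1} {q5}
  U23: {q2,q4} {q6}
  U24: {q1} {q6}
  U34: {q5} {q6}
  U123: {q2,q4}
  U124: {q1}
  U134: {q5}
  U234: {q6}
C dims 12,12,4; δ0: rk 8, SNF 1^8; δ1: rk 4, SNF 1^4
Ȟ^0: (12−8)−0=4 ⇒ Z^4
Ȟ^1: (12−4)−8=0 ⇒ 0
Ȟ^2: (4−0)−4=0 ⇒ 0

Ȟ^0(U;F) ≅ Z^4, Ȟ^1(U;F) ≅ 0 and Ȟ^2(U;F) ≅ 0


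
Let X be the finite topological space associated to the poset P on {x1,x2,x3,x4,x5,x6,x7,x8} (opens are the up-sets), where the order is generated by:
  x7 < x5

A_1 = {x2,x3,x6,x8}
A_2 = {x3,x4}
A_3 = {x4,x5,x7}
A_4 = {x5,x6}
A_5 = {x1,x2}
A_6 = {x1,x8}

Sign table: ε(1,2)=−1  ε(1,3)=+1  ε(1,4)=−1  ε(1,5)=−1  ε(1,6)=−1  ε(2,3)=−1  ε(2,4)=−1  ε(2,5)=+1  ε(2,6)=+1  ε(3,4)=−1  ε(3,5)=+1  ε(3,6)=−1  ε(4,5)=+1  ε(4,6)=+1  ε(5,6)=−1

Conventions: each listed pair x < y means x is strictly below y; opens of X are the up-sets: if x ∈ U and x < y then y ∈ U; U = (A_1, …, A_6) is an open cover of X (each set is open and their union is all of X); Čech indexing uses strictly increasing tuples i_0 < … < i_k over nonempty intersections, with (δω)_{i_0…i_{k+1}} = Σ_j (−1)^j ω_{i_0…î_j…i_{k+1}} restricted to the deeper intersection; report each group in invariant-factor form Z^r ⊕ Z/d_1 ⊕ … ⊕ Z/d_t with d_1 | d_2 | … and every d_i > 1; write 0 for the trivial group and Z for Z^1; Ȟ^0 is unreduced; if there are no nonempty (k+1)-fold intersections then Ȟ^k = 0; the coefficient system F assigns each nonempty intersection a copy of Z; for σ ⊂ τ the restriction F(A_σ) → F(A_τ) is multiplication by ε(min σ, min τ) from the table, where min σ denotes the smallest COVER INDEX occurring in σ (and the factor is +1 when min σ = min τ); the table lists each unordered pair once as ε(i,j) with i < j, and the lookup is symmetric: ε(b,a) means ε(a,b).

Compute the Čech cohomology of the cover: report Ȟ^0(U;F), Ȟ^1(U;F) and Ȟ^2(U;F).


Ȟ^0 = 0,  Ȟ^1 = Z ⊕ Z/2,  Ȟ^2 = 0

nonempty overlaps:
  A12={x3} A14={x6} A15={x2} A16={x8} A23={x4} A34={x5} A56={x1}
C dims 6,7; δ0: rk 6, SNF 1^5·2
degree 0: 6−6−0 = 0 → Ȟ^0 ≅ 0
degree 1: 7−0−6 = 1 plus torsion [2] → Ȟ^1 ≅ Z ⊕ Z/2
degree 2: 0−0−0 = 0 → Ȟ^2 ≅ 0


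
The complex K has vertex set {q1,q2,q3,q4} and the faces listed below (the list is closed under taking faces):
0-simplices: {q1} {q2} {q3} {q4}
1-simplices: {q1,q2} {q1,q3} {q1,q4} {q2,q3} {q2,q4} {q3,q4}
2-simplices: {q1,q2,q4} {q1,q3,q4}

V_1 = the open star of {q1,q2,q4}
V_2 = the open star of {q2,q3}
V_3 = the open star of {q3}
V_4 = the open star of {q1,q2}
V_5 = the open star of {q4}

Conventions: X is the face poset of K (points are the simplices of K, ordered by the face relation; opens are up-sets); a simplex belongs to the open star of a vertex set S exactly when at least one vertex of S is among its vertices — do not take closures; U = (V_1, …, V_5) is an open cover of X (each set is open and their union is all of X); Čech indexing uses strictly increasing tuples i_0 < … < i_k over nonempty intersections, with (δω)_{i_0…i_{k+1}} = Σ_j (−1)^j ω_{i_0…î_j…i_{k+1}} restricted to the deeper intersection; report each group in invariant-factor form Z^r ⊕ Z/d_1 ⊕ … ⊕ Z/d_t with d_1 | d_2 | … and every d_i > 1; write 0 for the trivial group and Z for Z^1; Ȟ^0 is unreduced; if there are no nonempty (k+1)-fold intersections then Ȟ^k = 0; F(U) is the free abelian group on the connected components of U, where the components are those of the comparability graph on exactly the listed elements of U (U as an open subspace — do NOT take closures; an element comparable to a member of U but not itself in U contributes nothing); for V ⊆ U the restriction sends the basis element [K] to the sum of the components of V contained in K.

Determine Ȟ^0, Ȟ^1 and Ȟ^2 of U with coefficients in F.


nerve of the cover:
  V1={{q1},{q2},{q4},{q1,q2},{q1,q3},{q1,q4},{q2,q3},{q2,q4},{q3,q4},{q1,q2,q4},{q1,q3,q4}} V2={{q2},{q3},{q1,q2},{q1,q3},{q2,q3},{q2,q4},{q3,q4},{q1,q2,q4},{q1,q3,q4}} V3={{q3},{q1,q3},{q2,q3},{q3,q4},{q1,q3,q4}} V4={{q1},{q2},{q1,q2},{q1,q3},{q1,q4},{q2,q3},{q2,q4},{q1,q2,q4},{q1,q3,q4}} V5={{q4},{q1,q4},{q2,q4},{q3,q4},{q1,q2,q4},{q1,q3,q4}}
  V12={{q2},{q1,q2},{q1,q3},{q2,q3},{q2,q4},{q3,q4},{q1,q2,q4},{q1,q3,q4}} V13={{q1,q3},{q2,q3},{q3,q4},{q1,q3,q4}} V14={{q1},{q2},{q1,q2},{q1,q3},{q1,q4},{q2,q3},{q2,q4},{q1,q2,q4},{q1,q3,q4}} V15={{q4},{q1,q4},{q2,q4},{q3,q4},{q1,q2,q4},{q1,q3,q4}} V23={{q3},{q1,q3},{q2,q3},{q3,q4},{q1,q3,q4}} V24={{q2},{q1,q2},{q1,q3},{q2,q3},{q2,q4},{q1,q2,q4},{q1,q3,q4}} V25={{q2,q4},{q3,q4},{q1,q2,q4},{q1,q3,q4}} V34={{q1,q3},{q2,q3},{q1,q3,q4}} V35={{q3,q4},{q1,q3,q4}} V45={{q1,q4},{q2,q4},{q1,q2,q4},{q1,q3,q4}}
  V123={{q1,q3},{q2,q3},{q3,q4},{q1,q3,q4}} V124={{q2},{q1,q2},{q1,q3},{q2,q3},{q2,q4},{q1,q2,q4},{q1,q3,q4}} V125={{q2,q4},{q3,q4},{q1,q2,q4},{q1,q3,q4}} V134={{q1,q3},{q2,q3},{q1,q3,q4}} V135={{q3,q4},{q1,q3,q4}} V145={{q1,q4},{q2,q4},{q1,q2,q4},{q1,q3,q4}} V234={{q1,q3},{q2,q3},{q1,q3,q4}} V235={{q3,q4},{q1,q3,q4}} V245={{q2,q4},{q1,q2,q4},{q1,q3,q4}} V345={{q1,q3,q4}}
  V1234={{q1,q3},{q2,q3},{q1,q3,q4}} V1235={{q3,q4},{q1,q3,q4}} V1245={{q2,q4},{q1,q2,q4},{q1,q3,q4}} V1345={{q1,q3,q4}} V2345={{q1,q3,q4}}
  V12345={{q1,q3,q4}}
components per intersection:
  V1: {{q1},{q2},{q4},{q1,q2},{q1,q3},{q1,q4},{q2,q3},{q2,q4},{q3,q4},{q1,q2,q4},{q1,q3,q4}}
  V2: {{q2},{q3},{q1,q2},{q1,q3},{q2,q3},{q2,q4},{q3,q4},{q1,q2,q4},{q1,q3,q4}}
  V3: {{q3},{q1,q3},{q2,q3},{q3,q4},{q1,q3,q4}}
  V4: {{q1},{q2},{q1,q2},{q1,q3},{q1,q4},{q2,q3},{q2,q4},{q1,q2,q4},{q1,q3,q4}}
  V5: {{q4},{q1,q4},{q2,q4},{q3,q4},{q1,q2,q4},{q1,q3,q4}}
  V12: {{q2},{q1,q2},{q2,q3},{q2,q4},{q1,q2,q4}} {{q1,q3},{q3,q4},{q1,q3,q4}}
  V13: {{q1,q3},{q3,q4},{q1,q3,q4}} {{q2,q3}}
  V14: {{q1},{q2},{q1,q2},{q1,q3},{q1,q4},{q2,q3},{q2,q4},{q1,q2,q4},{q1,q3,q4}}
  V15: {{q4},{q1,q4},{q2,q4},{q3,q4},{q1,q2,q4},{q1,q3,q4}}
  V23: {{q3},{q1,q3},{q2,q3},{q3,q4},{q1,q3,q4}}
  V24: {{q2},{q1,q2},{q2,q3},{q2,q4},{q1,q2,q4}} {{q1,q3},{q1,q3,q4}}
  V25: {{q2,q4},{q1,q2,q4}} {{q3,q4},{q1,q3,q4}}
  V34: {{q1,q3},{q1,q3,q4}} {{q2,q3}}
  V35: {{q3,q4},{q1,q3,q4}}
  V45: {{q1,q4},{q2,q4},{q1,q2,q4},{q1,q3,q4}}
  V123: {{q1,q3},{q3,q4},{q1,q3,q4}} {{q2,q3}}
  V124: {{q2},{q1,q2},{q2,q3},{q2,q4},{q1,q2,q4}} {{q1,q3},{q1,q3,q4}}
  V125: {{q2,q4},{q1,q2,q4}} {{q3,q4},{q1,q3,q4}}
  V134: {{q1,q3},{q1,q3,q4}} {{q2,q3}}
  V135: {{q3,q4},{q1,q3,q4}}
  V145: {{q1,q4},{q2,q4},{q1,q2,q4},{q1,q3,q4}}
  V234: {{q1,q3},{q1,q3,q4}} {{q2,q3}}
  V235: {{q3,q4},{q1,q3,q4}}
  V245: {{q2,q4},{q1,q2,q4}} {{q1,q3,q4}}
  V345: {{q1,q3,q4}}
  V1234: {{q1,q3},{q1,q3,q4}} {{q2,q3}}
  V1235: {{q3,q4},{q1,q3,q4}}
  V1245: {{q2,q4},{q1,q2,q4}} {{q1,q3,q4}}
  V1345: {{q1,q3,q4}}
  V2345: {{q1,q3,q4}}
  V12345: {{q1,q3,q4}}
C dims 5,15,16,7; δ0: rk 4, SNF 1^4; δ1: rk 10, SNF 1^10; δ2: rk 6, SNF 1^6
Ȟ^0 = (5 − 4) − 0 = 1, so Ȟ^0 ≅ Z
Ȟ^1 = (15 − 10) − 4 = 1, so Ȟ^1 ≅ Z
Ȟ^2 = (16 − 6) − 10 = 0, so Ȟ^2 ≅ 0

Ȟ^0 ≅ Z, Ȟ^1 ≅ Z, Ȟ^2 ≅ 0


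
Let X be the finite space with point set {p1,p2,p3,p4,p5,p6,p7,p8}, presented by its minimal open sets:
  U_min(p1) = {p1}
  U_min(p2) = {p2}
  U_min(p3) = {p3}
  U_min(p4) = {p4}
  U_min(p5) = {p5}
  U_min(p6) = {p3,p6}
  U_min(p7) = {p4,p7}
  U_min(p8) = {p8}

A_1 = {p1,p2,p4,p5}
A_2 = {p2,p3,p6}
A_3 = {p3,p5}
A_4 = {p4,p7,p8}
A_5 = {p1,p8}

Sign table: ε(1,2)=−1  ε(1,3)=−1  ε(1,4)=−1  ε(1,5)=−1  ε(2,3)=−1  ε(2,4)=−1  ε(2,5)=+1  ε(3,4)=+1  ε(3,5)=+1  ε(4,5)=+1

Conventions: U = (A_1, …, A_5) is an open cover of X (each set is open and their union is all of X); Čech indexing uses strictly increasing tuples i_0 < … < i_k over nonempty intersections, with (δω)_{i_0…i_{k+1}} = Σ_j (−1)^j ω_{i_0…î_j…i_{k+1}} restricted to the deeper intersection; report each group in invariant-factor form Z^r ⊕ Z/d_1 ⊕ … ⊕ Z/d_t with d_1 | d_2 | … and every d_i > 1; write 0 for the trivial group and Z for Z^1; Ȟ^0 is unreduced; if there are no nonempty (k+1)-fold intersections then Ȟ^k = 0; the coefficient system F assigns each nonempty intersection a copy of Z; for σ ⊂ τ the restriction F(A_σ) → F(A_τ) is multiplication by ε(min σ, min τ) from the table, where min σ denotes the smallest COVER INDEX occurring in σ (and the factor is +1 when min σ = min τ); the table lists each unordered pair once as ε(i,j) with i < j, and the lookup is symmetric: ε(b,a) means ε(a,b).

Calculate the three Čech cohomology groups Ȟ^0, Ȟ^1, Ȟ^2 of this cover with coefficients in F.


nerve simplices:
  A12={p2} A13={p5} A14={p4} A15={p1} A23={p3} A45={p8}
C dims 5,6; δ0: rk 5, SNF 1^4·2
degree 0: 5−5−0 = 0 → Ȟ^0 ≅ 0
degree 1: 6−0−5 = 1 plus torsion [2] → Ȟ^1 ≅ Z ⊕ Z/2
degree 2: 0−0−0 = 0 → Ȟ^2 ≅ 0

Ȟ^0 ≅ 0,  Ȟ^1 ≅ Z ⊕ Z/2,  Ȟ^2 ≅ 0


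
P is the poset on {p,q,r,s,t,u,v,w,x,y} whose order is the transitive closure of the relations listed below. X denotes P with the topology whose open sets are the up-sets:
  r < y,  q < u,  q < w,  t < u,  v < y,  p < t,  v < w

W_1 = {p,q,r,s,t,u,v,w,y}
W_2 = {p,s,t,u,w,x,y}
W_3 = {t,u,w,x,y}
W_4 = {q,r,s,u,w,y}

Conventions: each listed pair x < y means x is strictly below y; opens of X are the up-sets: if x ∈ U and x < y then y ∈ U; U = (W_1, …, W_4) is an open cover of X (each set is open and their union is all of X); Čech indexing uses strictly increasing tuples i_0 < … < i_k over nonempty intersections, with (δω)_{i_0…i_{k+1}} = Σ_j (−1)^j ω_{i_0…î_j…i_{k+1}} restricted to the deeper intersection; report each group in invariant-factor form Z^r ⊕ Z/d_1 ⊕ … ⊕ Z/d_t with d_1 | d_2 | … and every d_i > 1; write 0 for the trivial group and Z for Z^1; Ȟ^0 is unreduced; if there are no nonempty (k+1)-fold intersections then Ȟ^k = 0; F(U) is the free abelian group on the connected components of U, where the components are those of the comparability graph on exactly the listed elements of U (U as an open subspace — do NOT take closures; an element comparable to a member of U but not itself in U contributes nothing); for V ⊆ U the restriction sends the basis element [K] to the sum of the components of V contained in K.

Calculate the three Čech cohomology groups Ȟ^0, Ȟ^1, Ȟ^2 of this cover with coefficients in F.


nonempty overlaps:
  W12={p,s,t,u,w,y} W13={t,u,w,y} W14={q,r,s,u,w,y} W23={t,u,w,x,y} W24={s,u,w,y} W34={u,w,y}
  W123={t,u,w,y} W124={s,u,w,y} W134={u,w,y} W234={u,w,y}
  W1234={u,w,y}
components per intersection:
  W1: {p,q,r,t,u,v,w,y} {s}
  W2: {p,t,u} {s} {w} {x} {y}
  W3: {t,u} {w} {x} {y}
  W4: {q,u,w} {r,y} {s}
  W12: {p,t,u} {s} {w} {y}
  W13: {t,u} {w} {y}
  W14: {q,u,w} {r,y} {s}
  W23: {t,u} {w} {x} {y}
  W24: {s} {u} {w} {y}
  W34: {u} {w} {y}
  W123: {t,u} {w} {y}
  W124: {s} {u} {w} {y}
  W134: {u} {w} {y}
  W234: {u} {w} {y}
  W1234: {u} {w} {y}
C dims 14,21,13,3; δ0: rk 11, SNF 1^11; δ1: rk 10, SNF 1^10; δ2: rk 3, SNF 1^3
degree 0: 14−11−0 = 3 → Ȟ^0 ≅ Z^3
degree 1: 21−10−11 = 0 → Ȟ^1 ≅ 0
degree 2: 13−3−10 = 0 → Ȟ^2 ≅ 0

Ȟ^0(U;F) ≅ Z^3, Ȟ^1(U;F) ≅ 0, Ȟ^2(U;F) ≅ 0


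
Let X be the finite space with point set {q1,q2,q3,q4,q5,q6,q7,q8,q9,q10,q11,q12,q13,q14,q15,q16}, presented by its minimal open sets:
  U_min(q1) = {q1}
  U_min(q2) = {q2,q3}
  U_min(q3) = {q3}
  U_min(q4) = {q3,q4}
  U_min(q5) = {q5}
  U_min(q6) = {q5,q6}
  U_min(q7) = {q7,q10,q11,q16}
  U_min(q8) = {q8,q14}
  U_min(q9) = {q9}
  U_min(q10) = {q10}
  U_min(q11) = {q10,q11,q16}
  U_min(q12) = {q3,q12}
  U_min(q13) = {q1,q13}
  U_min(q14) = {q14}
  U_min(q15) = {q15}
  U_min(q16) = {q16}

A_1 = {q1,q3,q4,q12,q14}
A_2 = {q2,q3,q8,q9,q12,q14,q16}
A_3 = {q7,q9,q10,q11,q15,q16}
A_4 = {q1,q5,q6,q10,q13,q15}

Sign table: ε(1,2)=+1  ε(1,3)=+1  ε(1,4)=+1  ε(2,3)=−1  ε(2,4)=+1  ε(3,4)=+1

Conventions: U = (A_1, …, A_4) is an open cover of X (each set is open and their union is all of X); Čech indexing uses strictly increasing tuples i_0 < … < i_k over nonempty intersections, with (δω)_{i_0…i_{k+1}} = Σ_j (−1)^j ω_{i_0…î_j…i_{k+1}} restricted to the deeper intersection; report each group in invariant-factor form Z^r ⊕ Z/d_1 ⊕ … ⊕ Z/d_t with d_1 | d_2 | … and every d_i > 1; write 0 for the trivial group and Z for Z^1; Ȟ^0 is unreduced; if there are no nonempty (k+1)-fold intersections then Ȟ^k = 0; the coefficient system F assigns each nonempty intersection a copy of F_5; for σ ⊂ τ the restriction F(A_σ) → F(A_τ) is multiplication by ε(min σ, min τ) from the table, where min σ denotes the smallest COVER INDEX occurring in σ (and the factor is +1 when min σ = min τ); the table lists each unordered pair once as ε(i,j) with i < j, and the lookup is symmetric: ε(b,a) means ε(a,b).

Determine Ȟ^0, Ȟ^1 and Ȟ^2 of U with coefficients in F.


cover nerve:
  A12={q3,q12,q14} A14={q1} A23={q9,q16} A34={q10,q15}
C dims 4,4; δ0: rk_F5 4
Ȟ^0: (4−4)−0=0 ⇒ 0
Ȟ^1: (4−0)−4=0 ⇒ 0
Ȟ^2: (0−0)−0=0 ⇒ 0

Ȟ^0(U;F) ≅ 0; Ȟ^1(U;F) ≅ 0; Ȟ^2(U;F) ≅ 0


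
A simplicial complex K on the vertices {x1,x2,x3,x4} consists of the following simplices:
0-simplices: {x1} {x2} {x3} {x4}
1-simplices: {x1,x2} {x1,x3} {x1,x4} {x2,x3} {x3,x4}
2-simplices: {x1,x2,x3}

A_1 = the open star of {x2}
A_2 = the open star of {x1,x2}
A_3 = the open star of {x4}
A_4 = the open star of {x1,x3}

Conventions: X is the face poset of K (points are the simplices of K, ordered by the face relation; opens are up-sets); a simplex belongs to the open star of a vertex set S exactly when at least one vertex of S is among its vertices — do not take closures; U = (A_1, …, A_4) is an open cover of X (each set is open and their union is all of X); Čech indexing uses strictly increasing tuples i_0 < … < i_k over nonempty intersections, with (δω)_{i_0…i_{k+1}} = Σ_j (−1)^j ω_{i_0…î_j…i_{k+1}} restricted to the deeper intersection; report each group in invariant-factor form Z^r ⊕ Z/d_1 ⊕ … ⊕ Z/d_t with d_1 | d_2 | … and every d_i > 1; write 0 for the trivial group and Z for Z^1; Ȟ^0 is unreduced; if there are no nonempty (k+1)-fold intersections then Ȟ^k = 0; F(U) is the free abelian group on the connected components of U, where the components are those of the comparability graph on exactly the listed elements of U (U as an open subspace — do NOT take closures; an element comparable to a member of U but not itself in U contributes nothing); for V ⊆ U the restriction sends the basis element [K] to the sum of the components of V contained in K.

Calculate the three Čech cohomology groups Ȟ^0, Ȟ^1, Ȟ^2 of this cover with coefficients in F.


Ȟ^0 ≅ Z; Ȟ^1 ≅ Z; Ȟ^2 ≅ 0

nonempty overlaps:
  A1={{x2},{x1,x2},{x2,x3},{x1,x2,x3}} A2={{x1},{x2},{x1,x2},{x1,x3},{x1,x4},{x2,x3},{x1,x2,x3}} A3={{x4},{x1,x4},{x3,x4}} A4={{x1},{x3},{x1,x2},{x1,x3},{x1,x4},{x2,x3},{x3,x4},{x1,x2,x3}}
  A12={{x2},{x1,x2},{x2,x3},{x1,x2,x3}} A14={{x1,x2},{x2,x3},{x1,x2,x3}} A23={{x1,x4}} A24={{x1},{x1,x2},{x1,x3},{x1,x4},{x2,x3},{x1,x2,x3}} A34={{x1,x4},{x3,x4}}
  A124={{x1,x2},{x2,x3},{x1,x2,x3}} A234={{x1,x4}}
components per intersection:
  A1: {{x2},{x1,x2},{x2,x3},{x1,x2,x3}}
  A2: {{x1},{x2},{x1,x2},{x1,x3},{x1,x4},{x2,x3},{x1,x2,x3}}
  A3: {{x4},{x1,x4},{x3,x4}}
  A4: {{x1},{x3},{x1,x2},{x1,x3},{x1,x4},{x2,x3},{x3,x4},{x1,x2,x3}}
  A12: {{x2},{x1,x2},{x2,x3},{x1,x2,x3}}
  A14: {{x1,x2},{x2,x3},{x1,x2,x3}}
  A23: {{x1,x4}}
  A24: {{x1},{x1,x2},{x1,x3},{x1,x4},{x2,x3},{x1,x2,x3}}
  A34: {{x1,x4}} {{x3,x4}}
  A124: {{x1,x2},{x2,x3},{x1,x2,x3}}
  A234: {{x1,x4}}
C dims 4,6,2; δ0: rk 3, SNF 1^3; δ1: rk 2, SNF 1^2
degree 0: 4−3−0 = 1 → Ȟ^0 ≅ Z
degree 1: 6−2−3 = 1 → Ȟ^1 ≅ Z
degree 2: 2−0−2 = 0 → Ȟ^2 ≅ 0


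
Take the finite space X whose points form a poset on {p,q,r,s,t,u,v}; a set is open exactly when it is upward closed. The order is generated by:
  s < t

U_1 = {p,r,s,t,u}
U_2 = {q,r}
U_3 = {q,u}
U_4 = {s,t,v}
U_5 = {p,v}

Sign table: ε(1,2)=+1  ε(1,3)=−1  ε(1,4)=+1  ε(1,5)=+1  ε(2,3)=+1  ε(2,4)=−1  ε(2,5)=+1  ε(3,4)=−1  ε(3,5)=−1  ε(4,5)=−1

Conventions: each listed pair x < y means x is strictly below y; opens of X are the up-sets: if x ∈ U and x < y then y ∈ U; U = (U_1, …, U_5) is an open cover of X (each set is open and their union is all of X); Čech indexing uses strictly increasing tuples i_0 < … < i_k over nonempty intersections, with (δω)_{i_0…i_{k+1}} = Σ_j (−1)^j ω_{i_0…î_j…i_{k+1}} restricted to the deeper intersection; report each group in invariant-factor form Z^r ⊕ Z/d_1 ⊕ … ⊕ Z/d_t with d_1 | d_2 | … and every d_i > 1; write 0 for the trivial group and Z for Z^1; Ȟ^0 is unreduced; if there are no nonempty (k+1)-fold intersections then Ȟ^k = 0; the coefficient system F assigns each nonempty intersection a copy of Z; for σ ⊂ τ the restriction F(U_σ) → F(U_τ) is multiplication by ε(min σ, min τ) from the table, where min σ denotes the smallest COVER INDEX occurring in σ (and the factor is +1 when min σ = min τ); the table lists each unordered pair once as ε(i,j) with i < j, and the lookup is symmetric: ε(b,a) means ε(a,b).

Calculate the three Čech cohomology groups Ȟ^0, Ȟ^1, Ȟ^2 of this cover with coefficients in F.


Ȟ^0 = 0, Ȟ^1 = Z ⊕ Z/2 and Ȟ^2 = 0

nonempty overlaps:
  U12={r} U13={u} U14={s,t} U15={p} U23={q} U45={v}
C dims 5,6; δ0: rk 5, SNF 1^4·2
degree 0: 5−5−0 = 0 → Ȟ^0 ≅ 0
degree 1: 6−0−5 = 1 plus torsion [2] → Ȟ^1 ≅ Z ⊕ Z/2
degree 2: 0−0−0 = 0 → Ȟ^2 ≅ 0


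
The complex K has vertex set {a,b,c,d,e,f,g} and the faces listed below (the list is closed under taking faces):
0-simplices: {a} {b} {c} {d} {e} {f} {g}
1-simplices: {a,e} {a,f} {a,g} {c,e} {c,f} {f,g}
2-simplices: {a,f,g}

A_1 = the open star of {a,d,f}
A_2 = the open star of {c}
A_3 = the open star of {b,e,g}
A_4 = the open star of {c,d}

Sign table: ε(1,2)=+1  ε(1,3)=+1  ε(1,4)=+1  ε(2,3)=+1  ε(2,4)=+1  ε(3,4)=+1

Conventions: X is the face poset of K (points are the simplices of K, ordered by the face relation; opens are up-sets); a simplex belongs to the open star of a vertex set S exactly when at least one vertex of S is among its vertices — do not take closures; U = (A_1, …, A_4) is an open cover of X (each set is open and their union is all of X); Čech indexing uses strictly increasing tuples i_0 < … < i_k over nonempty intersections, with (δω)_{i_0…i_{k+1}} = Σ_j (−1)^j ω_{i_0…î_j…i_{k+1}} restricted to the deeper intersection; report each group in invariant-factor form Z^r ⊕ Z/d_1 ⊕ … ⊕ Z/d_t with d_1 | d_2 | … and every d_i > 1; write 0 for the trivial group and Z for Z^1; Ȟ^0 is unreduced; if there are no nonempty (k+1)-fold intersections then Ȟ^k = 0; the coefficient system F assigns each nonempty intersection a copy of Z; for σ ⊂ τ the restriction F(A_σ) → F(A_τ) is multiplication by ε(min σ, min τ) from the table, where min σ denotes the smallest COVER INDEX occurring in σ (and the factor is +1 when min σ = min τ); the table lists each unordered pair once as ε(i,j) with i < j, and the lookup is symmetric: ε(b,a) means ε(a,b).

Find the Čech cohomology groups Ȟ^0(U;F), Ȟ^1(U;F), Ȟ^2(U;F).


Ȟ^0 ≅ Z, Ȟ^1 ≅ Z and Ȟ^2 ≅ 0

cover nerve:
  A1={{a},{d},{f},{a,e},{a,f},{a,g},{c,f},{f,g},{a,f,g}} A2={{c},{c,e},{c,f}} A3={{b},{e},{g},{a,e},{a,g},{c,e},{f,g},{a,f,g}} A4={{c},{d},{c,e},{c,f}}
  A12={{c,f}} A13={{a,e},{a,g},{f,g},{a,f,g}} A14={{d},{c,f}} A23={{c,e}} A24={{c},{c,e},{c,f}} A34={{c,e}}
  A124={{c,f}} A234={{c,e}}
C dims 4,6,2; δ0: rk 3, SNF 1^3; δ1: rk 2, SNF 1^2
Ȟ^0: (4−3)−0=1 ⇒ Z
Ȟ^1: (6−2)−3=1 ⇒ Z
Ȟ^2: (2−0)−2=0 ⇒ 0


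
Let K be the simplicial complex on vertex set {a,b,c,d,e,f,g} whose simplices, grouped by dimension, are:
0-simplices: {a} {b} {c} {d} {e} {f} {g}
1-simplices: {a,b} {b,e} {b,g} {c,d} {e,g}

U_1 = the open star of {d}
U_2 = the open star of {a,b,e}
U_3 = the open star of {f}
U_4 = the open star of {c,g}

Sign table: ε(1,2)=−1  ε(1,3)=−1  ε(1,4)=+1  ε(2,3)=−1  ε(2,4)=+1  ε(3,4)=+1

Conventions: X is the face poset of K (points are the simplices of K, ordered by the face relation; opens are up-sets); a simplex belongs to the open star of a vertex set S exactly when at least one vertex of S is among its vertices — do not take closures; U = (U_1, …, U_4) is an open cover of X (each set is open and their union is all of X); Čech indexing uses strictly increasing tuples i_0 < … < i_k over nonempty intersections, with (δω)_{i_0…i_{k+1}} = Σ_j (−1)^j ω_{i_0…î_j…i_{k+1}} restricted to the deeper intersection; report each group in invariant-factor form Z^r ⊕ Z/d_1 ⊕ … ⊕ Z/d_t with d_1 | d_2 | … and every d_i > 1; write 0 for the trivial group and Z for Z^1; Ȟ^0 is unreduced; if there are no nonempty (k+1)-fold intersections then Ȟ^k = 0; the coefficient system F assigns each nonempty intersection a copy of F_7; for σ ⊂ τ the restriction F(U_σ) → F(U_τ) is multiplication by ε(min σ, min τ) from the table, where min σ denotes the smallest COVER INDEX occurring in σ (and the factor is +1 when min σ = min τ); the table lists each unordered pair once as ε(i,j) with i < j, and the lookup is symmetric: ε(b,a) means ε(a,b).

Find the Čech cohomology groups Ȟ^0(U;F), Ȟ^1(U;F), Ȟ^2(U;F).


Ȟ^0(U;F) ≅ Z/7 ⊕ Z/7, Ȟ^1(U;F) ≅ 0 and Ȟ^2(U;F) ≅ 0

nonempty overlaps:
  U1={{d},{c,d}} U2={{a},{b},{e},{a,b},{b,e},{b,g},{e,g}} U3={{f}} U4={{c},{g},{b,g},{c,d},{e,g}}
  U14={{c,d}} U24={{b,g},{e,g}}
C dims 4,2; δ0: rk_F7 2
degree 0: 4−2−0 = 2 → Ȟ^0 ≅ Z/7 ⊕ Z/7
degree 1: 2−0−2 = 0 → Ȟ^1 ≅ 0
degree 2: 0−0−0 = 0 → Ȟ^2 ≅ 0


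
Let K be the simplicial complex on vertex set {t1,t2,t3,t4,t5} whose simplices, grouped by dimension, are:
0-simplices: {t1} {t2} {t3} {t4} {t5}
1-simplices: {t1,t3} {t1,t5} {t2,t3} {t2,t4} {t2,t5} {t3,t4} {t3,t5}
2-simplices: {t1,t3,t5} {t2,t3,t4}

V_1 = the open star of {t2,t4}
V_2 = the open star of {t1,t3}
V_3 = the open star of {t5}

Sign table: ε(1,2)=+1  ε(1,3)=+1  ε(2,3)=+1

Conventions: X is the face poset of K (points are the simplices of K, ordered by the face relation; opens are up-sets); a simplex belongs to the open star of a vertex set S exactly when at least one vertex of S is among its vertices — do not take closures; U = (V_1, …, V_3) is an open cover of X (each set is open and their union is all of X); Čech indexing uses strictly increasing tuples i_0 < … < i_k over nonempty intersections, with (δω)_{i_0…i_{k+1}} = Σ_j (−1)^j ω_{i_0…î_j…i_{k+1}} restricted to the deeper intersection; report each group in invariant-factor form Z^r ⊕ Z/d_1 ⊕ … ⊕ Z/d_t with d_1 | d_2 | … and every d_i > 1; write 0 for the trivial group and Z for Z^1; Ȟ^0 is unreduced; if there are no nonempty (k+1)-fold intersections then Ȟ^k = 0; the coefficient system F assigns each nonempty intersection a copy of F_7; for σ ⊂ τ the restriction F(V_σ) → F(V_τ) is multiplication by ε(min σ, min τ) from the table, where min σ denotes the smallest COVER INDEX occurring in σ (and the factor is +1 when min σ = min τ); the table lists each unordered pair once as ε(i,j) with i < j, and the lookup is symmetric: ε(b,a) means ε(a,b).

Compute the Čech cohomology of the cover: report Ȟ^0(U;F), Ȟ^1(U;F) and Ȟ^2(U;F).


nonempty intersections:
  V1={{t2},{t4},{t2,t3},{t2,t4},{t2,t5},{t3,t4},{t2,t3,t4}} V2={{t1},{t3},{t1,t3},{t1,t5},{t2,t3},{t3,t4},{t3,t5},{t1,t3,t5},{t2,t3,t4}} V3={{t5},{t1,t5},{t2,t5},{t3,t5},{t1,t3,t5}}
  V12={{t2,t3},{t3,t4},{t2,t3,t4}} V13={{t2,t5}} V23={{t1,t5},{t3,t5},{t1,t3,t5}}
C dims 3,3; δ0: rk_F7 2
Ȟ^0: (3−2)−0=1 ⇒ Z/7
Ȟ^1: (3−0)−2=1 ⇒ Z/7
Ȟ^2: (0−0)−0=0 ⇒ 0

Ȟ^0(U;F) ≅ Z/7; Ȟ^1(U;F) ≅ Z/7; Ȟ^2(U;F) ≅ 0


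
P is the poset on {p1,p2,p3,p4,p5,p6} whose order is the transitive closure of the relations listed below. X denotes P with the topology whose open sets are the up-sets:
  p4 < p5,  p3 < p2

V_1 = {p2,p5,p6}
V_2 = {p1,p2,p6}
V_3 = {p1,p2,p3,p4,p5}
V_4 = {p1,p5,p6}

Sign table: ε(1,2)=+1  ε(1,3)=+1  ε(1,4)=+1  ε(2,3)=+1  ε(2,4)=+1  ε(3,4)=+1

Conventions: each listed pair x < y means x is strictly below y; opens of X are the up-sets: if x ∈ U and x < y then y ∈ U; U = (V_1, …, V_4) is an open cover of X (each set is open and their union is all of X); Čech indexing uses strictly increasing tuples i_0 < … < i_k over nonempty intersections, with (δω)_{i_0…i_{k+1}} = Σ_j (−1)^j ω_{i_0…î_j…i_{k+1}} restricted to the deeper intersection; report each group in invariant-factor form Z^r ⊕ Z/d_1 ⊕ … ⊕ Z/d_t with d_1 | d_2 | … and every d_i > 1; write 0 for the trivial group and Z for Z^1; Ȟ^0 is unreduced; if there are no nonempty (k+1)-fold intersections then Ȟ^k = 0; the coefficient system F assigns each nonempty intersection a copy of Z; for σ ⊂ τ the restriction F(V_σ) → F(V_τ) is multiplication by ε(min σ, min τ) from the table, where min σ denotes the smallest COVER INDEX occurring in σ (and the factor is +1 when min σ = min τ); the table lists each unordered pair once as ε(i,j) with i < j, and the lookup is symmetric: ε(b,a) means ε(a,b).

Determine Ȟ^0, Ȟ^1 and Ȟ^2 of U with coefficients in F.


Ȟ^0 ≅ Z, Ȟ^1 ≅ 0 and Ȟ^2 ≅ Z

nonempty intersections:
  V12={p2,p6} V13={p2,p5} V14={p5,p6} V23={p1,p2} V24={p1,p6} V34={p1,p5}
  V123={p2} V124={p6} V134={p5} V234={p1}
C dims 4,6,4; δ0: rk 3, SNF 1^3; δ1: rk 3, SNF 1^3
Ȟ^0: (4−3)−0=1 ⇒ Z
Ȟ^1: (6−3)−3=0 ⇒ 0
Ȟ^2: (4−0)−3=1 ⇒ Z


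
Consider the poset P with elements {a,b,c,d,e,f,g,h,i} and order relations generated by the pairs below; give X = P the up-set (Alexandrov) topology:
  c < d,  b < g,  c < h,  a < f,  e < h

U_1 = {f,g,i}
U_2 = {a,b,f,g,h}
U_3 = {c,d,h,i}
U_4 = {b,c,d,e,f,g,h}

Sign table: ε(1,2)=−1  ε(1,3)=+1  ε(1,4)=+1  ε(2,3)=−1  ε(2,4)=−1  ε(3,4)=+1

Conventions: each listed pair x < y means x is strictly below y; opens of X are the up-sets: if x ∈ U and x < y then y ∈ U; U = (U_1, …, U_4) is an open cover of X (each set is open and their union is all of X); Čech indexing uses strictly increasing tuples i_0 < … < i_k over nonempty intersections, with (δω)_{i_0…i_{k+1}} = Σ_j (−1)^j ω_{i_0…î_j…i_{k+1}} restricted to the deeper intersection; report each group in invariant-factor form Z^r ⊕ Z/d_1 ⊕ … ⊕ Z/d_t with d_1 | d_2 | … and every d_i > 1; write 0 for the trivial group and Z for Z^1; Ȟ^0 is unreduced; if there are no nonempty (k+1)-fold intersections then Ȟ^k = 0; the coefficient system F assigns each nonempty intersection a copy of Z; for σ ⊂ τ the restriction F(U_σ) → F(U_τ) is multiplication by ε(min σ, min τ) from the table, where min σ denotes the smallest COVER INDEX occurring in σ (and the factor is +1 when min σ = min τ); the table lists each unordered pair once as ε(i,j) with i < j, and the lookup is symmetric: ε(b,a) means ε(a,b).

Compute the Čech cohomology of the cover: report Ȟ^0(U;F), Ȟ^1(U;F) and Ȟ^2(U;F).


Ȟ^0 = Z; Ȟ^1 = Z; Ȟ^2 = 0

nonempty intersections:
  U12={f,g} U13={i} U14={f,g} U23={h} U24={b,f,g,h} U34={c,d,h}
  U124={f,g} U234={h}
C dims 4,6,2; δ0: rk 3, SNF 1^3; δ1: rk 2, SNF 1^2
Ȟ^0: (4−3)−0=1 ⇒ Z
Ȟ^1: (6−2)−3=1 ⇒ Z
Ȟ^2: (2−0)−2=0 ⇒ 0


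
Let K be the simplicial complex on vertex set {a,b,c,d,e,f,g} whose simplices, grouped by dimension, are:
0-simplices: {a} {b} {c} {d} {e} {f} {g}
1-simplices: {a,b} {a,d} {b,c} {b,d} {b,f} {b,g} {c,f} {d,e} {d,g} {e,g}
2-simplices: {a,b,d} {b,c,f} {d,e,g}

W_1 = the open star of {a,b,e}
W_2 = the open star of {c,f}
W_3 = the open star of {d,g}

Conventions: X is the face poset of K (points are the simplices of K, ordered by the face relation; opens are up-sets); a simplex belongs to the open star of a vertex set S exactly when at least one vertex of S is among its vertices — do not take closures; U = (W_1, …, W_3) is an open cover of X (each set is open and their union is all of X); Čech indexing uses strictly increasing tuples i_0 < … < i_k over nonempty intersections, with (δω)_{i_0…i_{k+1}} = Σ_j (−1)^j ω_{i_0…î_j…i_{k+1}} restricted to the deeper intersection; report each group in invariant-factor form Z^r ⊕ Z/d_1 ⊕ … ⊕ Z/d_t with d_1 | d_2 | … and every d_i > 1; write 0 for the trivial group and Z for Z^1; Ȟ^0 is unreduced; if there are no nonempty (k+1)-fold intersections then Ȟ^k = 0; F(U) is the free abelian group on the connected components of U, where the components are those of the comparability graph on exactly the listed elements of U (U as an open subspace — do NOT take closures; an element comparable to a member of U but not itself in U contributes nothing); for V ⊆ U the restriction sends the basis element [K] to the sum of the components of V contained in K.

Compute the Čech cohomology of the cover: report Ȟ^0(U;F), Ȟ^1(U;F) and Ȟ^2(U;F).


nonempty overlaps:
  W1={{a},{b},{e},{a,b},{a,d},{b,c},{b,d},{b,f},{b,g},{d,e},{e,g},{a,b,d},{b,c,f},{d,e,g}} W2={{c},{f},{b,c},{b,f},{c,f},{b,c,f}} W3={{d},{g},{a,d},{b,d},{b,g},{d,e},{d,g},{e,g},{a,b,d},{d,e,g}}
  W12={{b,c},{b,f},{b,c,f}} W13={{a,d},{b,d},{b,g},{d,e},{e,g},{a,b,d},{d,e,g}}
components per intersection:
  W1: {{a},{b},{a,b},{a,d},{b,c},{b,d},{b,f},{b,g},{a,b,d},{b,c,f}} {{e},{d,e},{e,g},{d,e,g}}
  W2: {{c},{f},{b,c},{b,f},{c,f},{b,c,f}}
  W3: {{d},{g},{a,d},{b,d},{b,g},{d,e},{d,g},{e,g},{a,b,d},{d,e,g}}
  W12: {{b,c},{b,f},{b,c,f}}
  W13: {{a,d},{b,d},{a,b,d}} {{b,g}} {{d,e},{e,g},{d,e,g}}
C dims 4,4; δ0: rk 3, SNF 1^3
degree 0: 4−3−0 = 1 → Ȟ^0 ≅ Z
degree 1: 4−0−3 = 1 → Ȟ^1 ≅ Z
degree 2: 0−0−0 = 0 → Ȟ^2 ≅ 0

Ȟ^0 ≅ Z,  Ȟ^1 ≅ Z,  Ȟ^2 ≅ 0


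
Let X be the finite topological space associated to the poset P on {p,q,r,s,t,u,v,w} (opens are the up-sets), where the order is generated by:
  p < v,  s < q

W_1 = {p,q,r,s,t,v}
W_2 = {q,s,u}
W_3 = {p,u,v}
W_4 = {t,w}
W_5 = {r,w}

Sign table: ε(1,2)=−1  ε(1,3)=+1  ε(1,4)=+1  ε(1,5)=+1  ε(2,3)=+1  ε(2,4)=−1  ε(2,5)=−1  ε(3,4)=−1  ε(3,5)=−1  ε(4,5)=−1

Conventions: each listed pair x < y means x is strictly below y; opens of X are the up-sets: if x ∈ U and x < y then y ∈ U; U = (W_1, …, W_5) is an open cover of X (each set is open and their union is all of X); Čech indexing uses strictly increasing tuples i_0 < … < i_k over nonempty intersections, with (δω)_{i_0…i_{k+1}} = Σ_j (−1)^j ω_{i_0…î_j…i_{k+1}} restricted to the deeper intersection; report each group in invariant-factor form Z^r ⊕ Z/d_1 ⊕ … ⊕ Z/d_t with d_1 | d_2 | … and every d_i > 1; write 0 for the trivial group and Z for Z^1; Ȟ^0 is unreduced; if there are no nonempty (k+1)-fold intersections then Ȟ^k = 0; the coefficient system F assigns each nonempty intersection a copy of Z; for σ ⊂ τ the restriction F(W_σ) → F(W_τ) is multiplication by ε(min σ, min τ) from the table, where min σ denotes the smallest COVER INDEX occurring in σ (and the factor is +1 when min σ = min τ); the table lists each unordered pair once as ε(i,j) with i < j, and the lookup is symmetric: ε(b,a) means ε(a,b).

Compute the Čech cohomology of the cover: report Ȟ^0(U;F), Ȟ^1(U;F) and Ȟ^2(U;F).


Ȟ^0(U;F) ≅ 0, Ȟ^1(U;F) ≅ Z ⊕ Z/2 and Ȟ^2(U;F) ≅ 0

nonempty overlaps:
  W12={q,s} W13={p,v} W14={t} W15={r} W23={u} W45={w}
C dims 5,6; δ0: rk 5, SNF 1^4·2
degree 0: 5−5−0 = 0 → Ȟ^0 ≅ 0
degree 1: 6−0−5 = 1 plus torsion [2] → Ȟ^1 ≅ Z ⊕ Z/2
degree 2: 0−0−0 = 0 → Ȟ^2 ≅ 0


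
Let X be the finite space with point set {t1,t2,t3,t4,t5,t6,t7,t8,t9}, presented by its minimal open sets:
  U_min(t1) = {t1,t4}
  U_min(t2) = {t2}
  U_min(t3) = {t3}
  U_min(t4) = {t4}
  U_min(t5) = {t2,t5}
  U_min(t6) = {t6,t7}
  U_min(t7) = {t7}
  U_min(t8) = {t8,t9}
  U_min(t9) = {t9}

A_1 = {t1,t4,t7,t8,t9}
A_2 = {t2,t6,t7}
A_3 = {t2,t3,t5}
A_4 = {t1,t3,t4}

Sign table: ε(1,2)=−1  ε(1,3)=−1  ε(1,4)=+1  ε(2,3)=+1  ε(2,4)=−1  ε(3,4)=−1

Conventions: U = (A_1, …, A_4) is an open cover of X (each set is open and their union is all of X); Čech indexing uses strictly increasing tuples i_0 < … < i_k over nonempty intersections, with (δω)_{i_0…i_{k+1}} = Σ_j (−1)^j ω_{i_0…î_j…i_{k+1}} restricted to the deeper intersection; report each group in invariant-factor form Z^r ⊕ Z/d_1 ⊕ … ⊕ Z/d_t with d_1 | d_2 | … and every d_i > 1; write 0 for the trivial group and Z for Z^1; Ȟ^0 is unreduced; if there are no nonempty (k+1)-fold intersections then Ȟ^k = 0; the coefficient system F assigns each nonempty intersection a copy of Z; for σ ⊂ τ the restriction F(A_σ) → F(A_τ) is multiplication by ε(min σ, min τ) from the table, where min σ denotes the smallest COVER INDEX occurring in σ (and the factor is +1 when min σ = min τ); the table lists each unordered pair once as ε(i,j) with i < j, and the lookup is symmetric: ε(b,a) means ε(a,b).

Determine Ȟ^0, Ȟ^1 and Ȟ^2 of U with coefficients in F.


Ȟ^0(U;F) ≅ Z, Ȟ^1(U;F) ≅ Z and Ȟ^2(U;F) ≅ 0

nonempty intersections:
  A12={t7} A14={t1,t4} A23={t2} A34={t3}
C dims 4,4; δ0: rk 3, SNF 1^3
Ȟ^0: (4−3)−0=1 ⇒ Z
Ȟ^1: (4−0)−3=1 ⇒ Z
Ȟ^2: (0−0)−0=0 ⇒ 0


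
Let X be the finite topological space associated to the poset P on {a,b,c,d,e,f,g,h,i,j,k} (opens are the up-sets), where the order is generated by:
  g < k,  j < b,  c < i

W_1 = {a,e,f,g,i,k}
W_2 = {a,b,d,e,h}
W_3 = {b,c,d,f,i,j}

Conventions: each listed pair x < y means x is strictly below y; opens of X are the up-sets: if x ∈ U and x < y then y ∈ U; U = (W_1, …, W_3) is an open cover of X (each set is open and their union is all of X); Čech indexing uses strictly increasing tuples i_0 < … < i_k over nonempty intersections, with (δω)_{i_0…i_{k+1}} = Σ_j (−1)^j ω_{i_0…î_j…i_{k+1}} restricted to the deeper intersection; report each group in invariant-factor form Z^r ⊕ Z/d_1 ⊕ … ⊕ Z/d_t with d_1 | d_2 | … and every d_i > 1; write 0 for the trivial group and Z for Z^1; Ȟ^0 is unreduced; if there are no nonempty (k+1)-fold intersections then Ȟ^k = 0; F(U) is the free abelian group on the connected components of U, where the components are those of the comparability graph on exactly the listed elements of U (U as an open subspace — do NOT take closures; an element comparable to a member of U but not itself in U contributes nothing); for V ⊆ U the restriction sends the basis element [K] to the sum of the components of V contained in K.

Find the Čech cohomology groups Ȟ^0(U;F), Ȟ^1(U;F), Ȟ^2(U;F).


Ȟ^0 = Z^8, Ȟ^1 = 0, Ȟ^2 = 0

intersection data:
  W12={a,e} W13={f,i} W23={b,d}
components per intersection:
  W1: {a} {e} {f} {g,k} {i}
  W2: {a} {b} {d} {e} {h}
  W3: {b,j} {c,i} {d} {f}
  W12: {a} {e}
  W13: {f} {i}
  W23: {b} {d}
C dims 14,6; δ0: rk 6, SNF 1^6
Ȟ^0 = (14 − 6) − 0 = 8, so Ȟ^0 ≅ Z^8
Ȟ^1 = (6 − 0) − 6 = 0, so Ȟ^1 ≅ 0
Ȟ^2 = (0 − 0) − 0 = 0, so Ȟ^2 ≅ 0


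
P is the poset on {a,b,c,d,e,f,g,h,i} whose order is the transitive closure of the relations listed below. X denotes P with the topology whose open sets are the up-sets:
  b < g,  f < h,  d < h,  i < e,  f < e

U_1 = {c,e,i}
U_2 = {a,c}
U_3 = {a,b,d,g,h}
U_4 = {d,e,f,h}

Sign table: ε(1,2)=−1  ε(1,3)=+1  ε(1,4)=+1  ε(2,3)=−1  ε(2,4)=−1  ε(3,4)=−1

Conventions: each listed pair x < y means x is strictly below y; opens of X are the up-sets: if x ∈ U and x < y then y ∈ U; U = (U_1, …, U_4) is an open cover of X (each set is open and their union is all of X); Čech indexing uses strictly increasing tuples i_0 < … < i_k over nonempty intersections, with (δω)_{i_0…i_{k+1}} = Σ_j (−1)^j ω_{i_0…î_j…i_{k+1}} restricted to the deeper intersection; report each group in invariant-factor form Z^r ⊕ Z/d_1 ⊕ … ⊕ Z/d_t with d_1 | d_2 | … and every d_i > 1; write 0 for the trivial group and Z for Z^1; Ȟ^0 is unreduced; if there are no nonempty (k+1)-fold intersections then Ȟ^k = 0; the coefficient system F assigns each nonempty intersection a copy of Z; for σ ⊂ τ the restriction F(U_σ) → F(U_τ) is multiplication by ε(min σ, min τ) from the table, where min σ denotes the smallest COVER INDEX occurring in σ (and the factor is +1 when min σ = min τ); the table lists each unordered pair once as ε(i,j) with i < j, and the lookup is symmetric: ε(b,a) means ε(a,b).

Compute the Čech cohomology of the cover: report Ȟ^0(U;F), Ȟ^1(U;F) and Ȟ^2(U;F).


nonempty overlaps:
  U12={c} U14={e} U23={a} U34={d,h}
C dims 4,4; δ0: rk 4, SNF 1^3·2
degree 0: 4−4−0 = 0 → Ȟ^0 ≅ 0
degree 1: 4−0−4 = 0 plus torsion [2] → Ȟ^1 ≅ Z/2
degree 2: 0−0−0 = 0 → Ȟ^2 ≅ 0

Ȟ^0(U;F) ≅ 0,  Ȟ^1(U;F) ≅ Z/2,  Ȟ^2(U;F) ≅ 0


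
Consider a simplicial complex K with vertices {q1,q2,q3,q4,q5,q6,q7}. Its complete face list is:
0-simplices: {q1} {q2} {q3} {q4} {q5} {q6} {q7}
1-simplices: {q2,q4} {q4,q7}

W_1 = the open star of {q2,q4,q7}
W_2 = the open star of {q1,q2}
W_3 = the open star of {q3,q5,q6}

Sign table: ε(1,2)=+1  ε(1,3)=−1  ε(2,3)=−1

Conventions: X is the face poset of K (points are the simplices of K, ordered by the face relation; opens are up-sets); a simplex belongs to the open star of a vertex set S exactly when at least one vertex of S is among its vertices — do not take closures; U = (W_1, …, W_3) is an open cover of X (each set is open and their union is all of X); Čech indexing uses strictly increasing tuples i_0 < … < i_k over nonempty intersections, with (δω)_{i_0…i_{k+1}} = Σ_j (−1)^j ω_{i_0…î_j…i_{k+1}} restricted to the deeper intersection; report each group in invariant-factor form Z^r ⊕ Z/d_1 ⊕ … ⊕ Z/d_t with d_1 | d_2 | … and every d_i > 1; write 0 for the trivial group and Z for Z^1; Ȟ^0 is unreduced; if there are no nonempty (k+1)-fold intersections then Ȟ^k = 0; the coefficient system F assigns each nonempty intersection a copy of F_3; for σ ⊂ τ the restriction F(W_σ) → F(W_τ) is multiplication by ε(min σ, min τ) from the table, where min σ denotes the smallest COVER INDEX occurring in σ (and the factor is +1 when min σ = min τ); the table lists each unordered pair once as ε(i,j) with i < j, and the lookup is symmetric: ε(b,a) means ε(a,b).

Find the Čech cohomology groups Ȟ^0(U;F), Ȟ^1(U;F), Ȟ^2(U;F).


Ȟ^0(U;F) ≅ Z/3 ⊕ Z/3,  Ȟ^1(U;F) ≅ 0,  Ȟ^2(U;F) ≅ 0

nerve simplices:
  W1={{q2},{q4},{q7},{q2,q4},{q4,q7}} W2={{q1},{q2},{q2,q4}} W3={{q3},{q5},{q6}}
  W12={{q2},{q2,q4}}
C dims 3,1; δ0: rk_F3 1
degree 0: 3−1−0 = 2 → Ȟ^0 ≅ Z/3 ⊕ Z/3
degree 1: 1−0−1 = 0 → Ȟ^1 ≅ 0
degree 2: 0−0−0 = 0 → Ȟ^2 ≅ 0
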